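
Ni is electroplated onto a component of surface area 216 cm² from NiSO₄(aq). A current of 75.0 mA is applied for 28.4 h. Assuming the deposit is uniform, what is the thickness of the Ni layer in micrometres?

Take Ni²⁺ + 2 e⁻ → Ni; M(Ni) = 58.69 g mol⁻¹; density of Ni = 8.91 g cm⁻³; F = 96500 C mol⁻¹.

Q = I·t = 0.07500 × 102240 = 7668 C; n(e⁻) = 0.07946 mol.
n(Ni) = n(e⁻)/2 = 0.03973 mol, so m = 0.03973 × 58.69 = 2.332 g.
Volume = m/ρ = 2.332 / 8.91 = 0.2617 cm³.
Thickness = V/A = 0.2617 / 216 = 0.00121 cm = 12.1 μm.

12.1 μm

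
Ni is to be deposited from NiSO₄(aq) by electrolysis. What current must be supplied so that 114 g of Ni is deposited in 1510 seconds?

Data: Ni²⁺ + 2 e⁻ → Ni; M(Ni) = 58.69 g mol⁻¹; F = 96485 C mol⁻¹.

n(Ni) = 114 / 58.69 = 1.942 mol.
n(e⁻) = 2 × 1.942 = 3.885 mol.
Q = n(e⁻)·F = 3.885 × 96485 = 374800 C.
I = Q/t = 374800 / 1510.0 s = 248 A.

248 A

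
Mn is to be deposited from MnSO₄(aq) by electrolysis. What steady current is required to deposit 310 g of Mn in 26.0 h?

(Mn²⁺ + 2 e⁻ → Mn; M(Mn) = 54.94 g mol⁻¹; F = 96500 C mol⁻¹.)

n(Mn) = 310 / 54.94 = 5.643 mol.
n(e⁻) = 2 × 5.643 = 11.29 mol.
Q = n(e⁻)·F = 11.29 × 96500 = 1089000 C.
I = Q/t = 1089000 / 93600 s = 11.6 A.

11.6 A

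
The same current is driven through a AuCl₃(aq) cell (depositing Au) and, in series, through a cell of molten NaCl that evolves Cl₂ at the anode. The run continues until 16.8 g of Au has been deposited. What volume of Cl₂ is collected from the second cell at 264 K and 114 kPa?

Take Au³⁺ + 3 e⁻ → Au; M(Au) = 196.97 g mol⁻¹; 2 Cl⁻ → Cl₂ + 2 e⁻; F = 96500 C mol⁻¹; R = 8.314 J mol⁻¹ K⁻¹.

2.46 L

n(Au) = 16.8 / 196.97 = 0.08529 mol, so n(e⁻) = 3 × 0.08529 = 0.2559 mol.
The cells are in series, so the same 0.2559 mol of electrons passes through the second cell.
2 Cl⁻ → Cl₂ + 2 e⁻ — 2 mol e⁻ per mol Cl₂, so n(Cl₂) = 0.2559/2 = 0.1279 mol.
V = nRT/P = (0.1279 × 8.314 × 264) / (114 × 10³) = 0.00246 m³ = 2.46 L.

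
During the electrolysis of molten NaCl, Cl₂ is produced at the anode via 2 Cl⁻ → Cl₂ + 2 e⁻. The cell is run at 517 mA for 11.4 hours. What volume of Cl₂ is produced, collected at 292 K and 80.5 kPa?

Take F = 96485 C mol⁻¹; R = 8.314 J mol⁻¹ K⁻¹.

Q = I·t = 0.5170 A × 41040 s = 21220 C.
n(e⁻) = Q/F = 21220 / 96485 = 0.2199 mol.
2 electrons are transferred per Cl₂ molecule, so n(Cl₂) = 0.2199 / 2 = 0.1100 mol.
V = nRT/P = (0.1100 × 8.314 × 292) / (80.5 × 10³ Pa) = 0.00332 m³ = 3.32 L.

3.32 L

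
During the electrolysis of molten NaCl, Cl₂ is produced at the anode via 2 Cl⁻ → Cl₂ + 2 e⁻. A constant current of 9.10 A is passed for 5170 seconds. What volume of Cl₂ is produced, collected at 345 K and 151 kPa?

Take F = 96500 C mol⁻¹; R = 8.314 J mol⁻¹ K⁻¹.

4.63 L

Q = I·t = 9.100 A × 5170.0 s = 47050 C.
n(e⁻) = Q/F = 47050 / 96500 = 0.4875 mol.
2 electrons are transferred per Cl₂ molecule, so n(Cl₂) = 0.4875 / 2 = 0.2438 mol.
V = nRT/P = (0.2438 × 8.314 × 345) / (151 × 10³ Pa) = 0.00463 m³ = 4.63 L.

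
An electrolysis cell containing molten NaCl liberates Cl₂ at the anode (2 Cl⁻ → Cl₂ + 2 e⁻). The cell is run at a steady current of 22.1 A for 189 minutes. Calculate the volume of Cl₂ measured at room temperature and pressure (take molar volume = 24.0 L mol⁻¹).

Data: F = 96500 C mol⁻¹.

Q = I·t = 22.10 A × 11340 s = 250600 C.
n(e⁻) = Q/F = 250600 / 96500 = 2.597 mol.
2 electrons are transferred per Cl₂ molecule, so n(Cl₂) = 2.597 / 2 = 1.299 mol.
V = n × V_m = 1.299 × 24.0 = 31.2 L.

31.2 L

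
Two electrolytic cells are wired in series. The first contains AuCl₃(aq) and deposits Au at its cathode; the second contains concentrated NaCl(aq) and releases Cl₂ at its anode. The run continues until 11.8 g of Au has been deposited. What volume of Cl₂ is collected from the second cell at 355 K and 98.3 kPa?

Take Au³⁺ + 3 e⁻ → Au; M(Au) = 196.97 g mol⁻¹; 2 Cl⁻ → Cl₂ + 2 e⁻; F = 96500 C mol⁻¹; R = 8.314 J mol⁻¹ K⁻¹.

n(Au) = 11.8 / 196.97 = 0.05991 mol, so n(e⁻) = 3 × 0.05991 = 0.1797 mol.
The cells are in series, so the same 0.1797 mol of electrons passes through the second cell.
2 Cl⁻ → Cl₂ + 2 e⁻ — 2 mol e⁻ per mol Cl₂, so n(Cl₂) = 0.1797/2 = 0.08986 mol.
V = nRT/P = (0.08986 × 8.314 × 355) / (98.3 × 10³) = 0.00270 m³ = 2.70 L.

2.70 L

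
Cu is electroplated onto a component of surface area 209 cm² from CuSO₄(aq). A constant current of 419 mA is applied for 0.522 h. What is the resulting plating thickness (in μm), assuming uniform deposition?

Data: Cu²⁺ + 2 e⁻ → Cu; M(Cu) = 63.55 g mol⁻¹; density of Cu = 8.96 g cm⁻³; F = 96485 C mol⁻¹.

1.38 μm

Q = I·t = 0.4190 × 1879.2 = 787.4 C; n(e⁻) = 0.008161 mol.
n(Cu) = n(e⁻)/2 = 0.004080 mol, so m = 0.004080 × 63.55 = 0.2593 g.
Volume = m/ρ = 0.2593 / 8.96 = 0.02894 cm³.
Thickness = V/A = 0.02894 / 209 = 1.38 × 10⁻⁴ cm = 1.38 μm.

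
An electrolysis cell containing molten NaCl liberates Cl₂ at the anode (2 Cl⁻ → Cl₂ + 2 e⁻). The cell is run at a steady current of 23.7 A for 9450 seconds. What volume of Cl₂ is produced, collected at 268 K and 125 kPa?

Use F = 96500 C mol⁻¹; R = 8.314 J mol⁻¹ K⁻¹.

20.7 L

Q = I·t = 23.70 A × 9450.0 s = 224000 C.
n(e⁻) = Q/F = 224000 / 96500 = 2.321 mol.
2 electrons are transferred per Cl₂ molecule, so n(Cl₂) = 2.321 / 2 = 1.160 mol.
V = nRT/P = (1.160 × 8.314 × 268) / (125 × 10³ Pa) = 0.0207 m³ = 20.7 L.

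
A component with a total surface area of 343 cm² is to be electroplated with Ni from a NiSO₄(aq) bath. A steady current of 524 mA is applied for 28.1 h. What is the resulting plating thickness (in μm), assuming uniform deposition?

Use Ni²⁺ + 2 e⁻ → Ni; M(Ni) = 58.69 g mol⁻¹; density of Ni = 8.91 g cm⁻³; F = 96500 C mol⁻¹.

52.7 μm

Q = I·t = 0.5240 × 101160 = 53010 C; n(e⁻) = 0.5493 mol.
n(Ni) = n(e⁻)/2 = 0.2747 mol, so m = 0.2747 × 58.69 = 16.12 g.
Volume = m/ρ = 16.12 / 8.91 = 1.809 cm³.
Thickness = V/A = 1.809 / 343 = 0.00527 cm = 52.7 μm.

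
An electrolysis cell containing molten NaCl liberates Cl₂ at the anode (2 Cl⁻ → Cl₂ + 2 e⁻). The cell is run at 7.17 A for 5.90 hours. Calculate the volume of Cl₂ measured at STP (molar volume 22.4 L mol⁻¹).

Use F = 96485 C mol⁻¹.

Q = I·t = 7.170 A × 21240 s = 152300 C.
n(e⁻) = Q/F = 152300 / 96485 = 1.578 mol.
2 electrons are transferred per Cl₂ molecule, so n(Cl₂) = 1.578 / 2 = 0.7892 mol.
V = n × V_m = 0.7892 × 22.4 = 17.7 L.

17.7 L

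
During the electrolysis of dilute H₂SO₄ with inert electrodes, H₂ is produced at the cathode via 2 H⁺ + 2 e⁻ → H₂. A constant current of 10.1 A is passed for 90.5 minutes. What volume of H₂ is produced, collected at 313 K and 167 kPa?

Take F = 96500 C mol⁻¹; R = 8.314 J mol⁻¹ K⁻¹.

Q = I·t = 10.10 A × 5430.0 s = 54840 C.
n(e⁻) = Q/F = 54840 / 96500 = 0.5683 mol.
2 electrons are transferred per H₂ molecule, so n(H₂) = 0.5683 / 2 = 0.2842 mol.
V = nRT/P = (0.2842 × 8.314 × 313) / (167 × 10³ Pa) = 0.00443 m³ = 4.43 L.

4.43 L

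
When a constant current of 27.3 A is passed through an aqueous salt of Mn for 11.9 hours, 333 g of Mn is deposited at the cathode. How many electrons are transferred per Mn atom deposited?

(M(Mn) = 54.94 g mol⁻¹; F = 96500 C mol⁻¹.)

Q = I·t = 27.30 A × 42840 s = 1170000 C, so n(e⁻) = 1170000/96500 = 12.12 mol.
n(Mn) deposited = 333 / 54.94 = 6.061 mol.
Electrons per atom = n(e⁻)/n(Mn) = 12.12 / 6.061 = 2.00 ≈ 2, so the ion is Mn²⁺.

2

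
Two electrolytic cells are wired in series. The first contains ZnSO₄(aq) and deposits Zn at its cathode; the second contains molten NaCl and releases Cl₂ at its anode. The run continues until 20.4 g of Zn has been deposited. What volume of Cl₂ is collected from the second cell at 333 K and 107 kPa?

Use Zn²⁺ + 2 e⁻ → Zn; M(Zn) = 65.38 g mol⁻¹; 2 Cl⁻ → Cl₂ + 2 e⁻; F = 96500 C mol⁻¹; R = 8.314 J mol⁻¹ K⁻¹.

n(Zn) = 20.4 / 65.38 = 0.3120 mol, so n(e⁻) = 2 × 0.3120 = 0.6240 mol.
The cells are in series, so the same 0.6240 mol of electrons passes through the second cell.
2 Cl⁻ → Cl₂ + 2 e⁻ — 2 mol e⁻ per mol Cl₂, so n(Cl₂) = 0.6240/2 = 0.3120 mol.
V = nRT/P = (0.3120 × 8.314 × 333) / (107 × 10³) = 0.00807 m³ = 8.07 L.

8.07 L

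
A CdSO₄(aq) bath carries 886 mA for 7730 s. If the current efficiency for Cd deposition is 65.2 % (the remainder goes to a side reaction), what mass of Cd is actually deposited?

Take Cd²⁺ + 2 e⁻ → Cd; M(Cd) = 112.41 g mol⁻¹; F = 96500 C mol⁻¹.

2.60 g

Q = I·t = 0.8860 × 7730.0 = 6849 C.
n(e⁻) = 6849/96500 = 0.07097 mol; theoretically n(Cd) = 0.07097/2 = 0.03549 mol, m_theo = 3.989 g.
At 65.2 % efficiency, m_actual = 0.652 × 3.989 = 2.60 g.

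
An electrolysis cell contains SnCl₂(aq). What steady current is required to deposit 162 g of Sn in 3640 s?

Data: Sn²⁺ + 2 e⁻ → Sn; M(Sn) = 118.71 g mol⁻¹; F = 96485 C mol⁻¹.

72.3 A

n(Sn) = 162 / 118.71 = 1.365 mol.
n(e⁻) = 2 × 1.365 = 2.729 mol.
Q = n(e⁻)·F = 2.729 × 96485 = 263300 C.
I = Q/t = 263300 / 3640.0 s = 72.3 A.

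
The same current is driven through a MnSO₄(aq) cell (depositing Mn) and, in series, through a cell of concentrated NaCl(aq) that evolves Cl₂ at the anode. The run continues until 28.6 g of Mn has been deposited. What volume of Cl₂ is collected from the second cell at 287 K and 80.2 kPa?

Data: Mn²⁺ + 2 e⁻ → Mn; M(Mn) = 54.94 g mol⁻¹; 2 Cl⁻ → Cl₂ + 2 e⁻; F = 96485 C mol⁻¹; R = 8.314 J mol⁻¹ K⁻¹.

n(Mn) = 28.6 / 54.94 = 0.5206 mol, so n(e⁻) = 2 × 0.5206 = 1.041 mol.
The cells are in series, so the same 1.041 mol of electrons passes through the second cell.
2 Cl⁻ → Cl₂ + 2 e⁻ — 2 mol e⁻ per mol Cl₂, so n(Cl₂) = 1.041/2 = 0.5206 mol.
V = nRT/P = (0.5206 × 8.314 × 287) / (80.2 × 10³) = 0.0155 m³ = 15.5 L.

15.5 L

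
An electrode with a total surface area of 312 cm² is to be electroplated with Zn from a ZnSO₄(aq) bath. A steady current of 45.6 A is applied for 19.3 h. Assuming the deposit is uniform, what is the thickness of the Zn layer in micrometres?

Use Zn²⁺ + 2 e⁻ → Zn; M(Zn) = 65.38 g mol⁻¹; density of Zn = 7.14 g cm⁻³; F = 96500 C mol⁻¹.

4820 μm

Q = I·t = 45.60 × 69480 = 3168000 C; n(e⁻) = 32.83 mol.
n(Zn) = n(e⁻)/2 = 16.42 mol, so m = 16.42 × 65.38 = 1073 g.
Volume = m/ρ = 1073 / 7.14 = 150.3 cm³.
Thickness = V/A = 150.3 / 312 = 0.482 cm = 4820 μm.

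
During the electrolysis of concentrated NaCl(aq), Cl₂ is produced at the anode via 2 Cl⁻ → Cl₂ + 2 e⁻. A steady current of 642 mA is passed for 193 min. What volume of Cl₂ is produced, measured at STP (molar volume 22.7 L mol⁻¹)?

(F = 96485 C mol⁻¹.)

0.875 L

Q = I·t = 0.6420 A × 11580 s = 7434 C.
n(e⁻) = Q/F = 7434 / 96485 = 0.07705 mol.
2 electrons are transferred per Cl₂ molecule, so n(Cl₂) = 0.07705 / 2 = 0.03853 mol.
V = n × V_m = 0.03853 × 22.7 = 0.875 L.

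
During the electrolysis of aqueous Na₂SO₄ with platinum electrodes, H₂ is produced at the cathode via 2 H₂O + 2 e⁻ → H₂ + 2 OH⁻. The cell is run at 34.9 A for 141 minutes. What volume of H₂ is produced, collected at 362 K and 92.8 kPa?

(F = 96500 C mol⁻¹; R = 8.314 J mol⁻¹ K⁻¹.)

Q = I·t = 34.90 A × 8460.0 s = 295300 C.
n(e⁻) = Q/F = 295300 / 96500 = 3.060 mol.
2 electrons are transferred per H₂ molecule, so n(H₂) = 3.060 / 2 = 1.530 mol.
V = nRT/P = (1.530 × 8.314 × 362) / (92.8 × 10³ Pa) = 0.0496 m³ = 49.6 L.

49.6 L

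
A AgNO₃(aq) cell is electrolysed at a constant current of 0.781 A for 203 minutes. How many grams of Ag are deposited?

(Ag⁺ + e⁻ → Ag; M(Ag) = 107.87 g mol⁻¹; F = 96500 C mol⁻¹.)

10.6 g

Q = I·t = 0.7810 A × 12180 s = 9513 C.
n(e⁻) = Q/F = 9513 / 96500 = 0.09858 mol.
Ag⁺ + e⁻ → Ag, so n(Ag) = n(e⁻)/1 = 0.09858 mol.
m = n·M = 0.09858 × 107.87 = 10.6 g.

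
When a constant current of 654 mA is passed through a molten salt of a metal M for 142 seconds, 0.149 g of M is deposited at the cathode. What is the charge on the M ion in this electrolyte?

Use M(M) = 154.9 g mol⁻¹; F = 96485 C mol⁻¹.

Q = I·t = 0.6540 A × 142.00 s = 92.87 C, so n(e⁻) = 92.87/96485 = 0.0009625 mol.
n(M) deposited = 0.149 / 154.9 = 0.0009619 mol.
Electrons per atom = n(e⁻)/n(M) = 0.0009625 / 0.0009619 = 1.00 ≈ 1, so the ion is M⁺.

+1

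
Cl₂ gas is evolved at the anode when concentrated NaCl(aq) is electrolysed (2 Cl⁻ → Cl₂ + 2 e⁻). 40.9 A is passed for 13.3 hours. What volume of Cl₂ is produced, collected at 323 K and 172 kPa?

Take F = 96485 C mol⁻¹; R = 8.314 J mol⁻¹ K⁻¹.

158 L

Q = I·t = 40.90 A × 47880 s = 1958000 C.
n(e⁻) = Q/F = 1958000 / 96485 = 20.30 mol.
2 electrons are transferred per Cl₂ molecule, so n(Cl₂) = 20.30 / 2 = 10.15 mol.
V = nRT/P = (10.15 × 8.314 × 323) / (172 × 10³ Pa) = 0.158 m³ = 158 L.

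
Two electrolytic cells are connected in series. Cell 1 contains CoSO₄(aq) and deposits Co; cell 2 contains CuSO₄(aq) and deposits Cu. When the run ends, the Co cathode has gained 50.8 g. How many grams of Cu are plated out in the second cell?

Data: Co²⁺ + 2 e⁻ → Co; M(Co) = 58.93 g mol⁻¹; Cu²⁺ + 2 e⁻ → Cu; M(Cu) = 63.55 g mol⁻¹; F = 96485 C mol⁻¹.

54.8 g

n(Co) = 50.8 / 58.93 = 0.8620 mol.
Since Co²⁺ + 2 e⁻ → Co, n(e⁻) passed = 2 × 0.8620 = 1.724 mol.
Cells in series carry the same charge, so the same 1.724 mol of electrons passes through cell 2.
Cu²⁺ + 2 e⁻ → Cu, so n(Cu) = 1.724 / 2 = 0.8620 mol.
m(Cu) = 0.8620 × 63.55 = 54.8 g.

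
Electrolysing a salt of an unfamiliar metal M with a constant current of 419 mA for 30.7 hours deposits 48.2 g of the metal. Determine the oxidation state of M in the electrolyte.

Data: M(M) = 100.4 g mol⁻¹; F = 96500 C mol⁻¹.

Q = I·t = 0.4190 A × 110520 s = 46310 C, so n(e⁻) = 46310/96500 = 0.4799 mol.
n(M) deposited = 48.2 / 100.4 = 0.4801 mol.
Electrons per atom = n(e⁻)/n(M) = 0.4799 / 0.4801 = 1.00 ≈ 1, so the ion is M⁺.

+1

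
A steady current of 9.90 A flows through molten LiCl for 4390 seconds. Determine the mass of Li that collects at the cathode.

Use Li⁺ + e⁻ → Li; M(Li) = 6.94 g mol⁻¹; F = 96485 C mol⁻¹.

3.13 g

Q = I·t = 9.900 A × 4390.0 s = 43460 C.
n(e⁻) = Q/F = 43460 / 96485 = 0.4504 mol.
Li⁺ + e⁻ → Li, so n(Li) = n(e⁻)/1 = 0.4504 mol.
m = n·M = 0.4504 × 6.94 = 3.13 g.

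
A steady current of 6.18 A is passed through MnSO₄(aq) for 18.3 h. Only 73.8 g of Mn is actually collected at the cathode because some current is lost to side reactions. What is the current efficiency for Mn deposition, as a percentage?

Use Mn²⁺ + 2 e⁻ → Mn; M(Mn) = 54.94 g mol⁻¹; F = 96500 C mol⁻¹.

Q = I·t = 6.180 × 65880 = 407100 C; n(e⁻) = 407100/96500 = 4.219 mol.
Theoretical n(Mn) = n(e⁻)/2 = 2.110 mol, i.e. m_theo = 2.110 × 54.94 = 115.9 g.
Efficiency = m_actual / m_theo = 73.8 / 115.9 = 63.7 %.

63.7 %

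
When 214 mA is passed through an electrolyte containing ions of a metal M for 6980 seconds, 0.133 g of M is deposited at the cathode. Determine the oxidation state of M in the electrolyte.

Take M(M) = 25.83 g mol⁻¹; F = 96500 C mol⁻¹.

Q = I·t = 0.2140 A × 6980.0 s = 1494 C, so n(e⁻) = 1494/96500 = 0.01548 mol.
n(M) deposited = 0.133 / 25.83 = 0.005149 mol.
Electrons per atom = n(e⁻)/n(M) = 0.01548 / 0.005149 = 3.01 ≈ 3, so the ion is M³⁺.

+3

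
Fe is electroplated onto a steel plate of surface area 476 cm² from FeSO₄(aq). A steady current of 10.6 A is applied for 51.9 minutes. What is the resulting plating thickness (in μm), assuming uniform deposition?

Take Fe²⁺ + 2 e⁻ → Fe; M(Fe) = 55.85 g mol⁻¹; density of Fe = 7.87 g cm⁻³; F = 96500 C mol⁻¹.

25.5 μm

Q = I·t = 10.60 × 3114.0 = 33010 C; n(e⁻) = 0.3421 mol.
n(Fe) = n(e⁻)/2 = 0.1710 mol, so m = 0.1710 × 55.85 = 9.552 g.
Volume = m/ρ = 9.552 / 7.87 = 1.214 cm³.
Thickness = V/A = 1.214 / 476 = 0.00255 cm = 25.5 μm.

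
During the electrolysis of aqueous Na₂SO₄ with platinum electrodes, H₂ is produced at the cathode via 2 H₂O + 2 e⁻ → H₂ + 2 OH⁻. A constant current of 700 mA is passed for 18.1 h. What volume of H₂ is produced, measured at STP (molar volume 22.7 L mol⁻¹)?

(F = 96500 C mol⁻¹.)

5.36 L

Q = I·t = 0.7000 A × 65160 s = 45610 C.
n(e⁻) = Q/F = 45610 / 96500 = 0.4727 mol.
2 electrons are transferred per H₂ molecule, so n(H₂) = 0.4727 / 2 = 0.2363 mol.
V = n × V_m = 0.2363 × 22.7 = 5.36 L.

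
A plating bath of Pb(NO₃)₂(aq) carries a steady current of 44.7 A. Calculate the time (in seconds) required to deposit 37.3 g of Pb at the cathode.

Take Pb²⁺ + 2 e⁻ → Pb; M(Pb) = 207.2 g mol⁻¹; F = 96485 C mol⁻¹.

n(Pb) = m/M = 37.3 / 207.2 = 0.1800 mol.
Each Pb atom requires 2 electrons, so n(e⁻) = 2 × 0.1800 = 0.3600 mol.
Q = n(e⁻)·F = 0.3600 × 96485 = 34740 C.
t = Q/I = 34740 / 44.70 A = 777.1 s.

777 s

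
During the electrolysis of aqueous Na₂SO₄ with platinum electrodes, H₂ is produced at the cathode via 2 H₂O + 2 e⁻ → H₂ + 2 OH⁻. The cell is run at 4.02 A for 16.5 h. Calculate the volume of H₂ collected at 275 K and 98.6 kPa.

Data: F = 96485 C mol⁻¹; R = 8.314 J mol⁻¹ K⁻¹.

28.7 L

Q = I·t = 4.020 A × 59400 s = 238800 C.
n(e⁻) = Q/F = 238800 / 96485 = 2.475 mol.
2 electrons are transferred per H₂ molecule, so n(H₂) = 2.475 / 2 = 1.237 mol.
V = nRT/P = (1.237 × 8.314 × 275) / (98.6 × 10³ Pa) = 0.0287 m³ = 28.7 L.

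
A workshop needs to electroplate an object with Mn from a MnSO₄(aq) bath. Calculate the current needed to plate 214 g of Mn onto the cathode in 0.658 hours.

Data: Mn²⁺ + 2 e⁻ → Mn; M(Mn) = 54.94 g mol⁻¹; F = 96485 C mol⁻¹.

317 A

n(Mn) = 214 / 54.94 = 3.895 mol.
n(e⁻) = 2 × 3.895 = 7.790 mol.
Q = n(e⁻)·F = 7.790 × 96485 = 751600 C.
I = Q/t = 751600 / 2368.8 s = 317 A.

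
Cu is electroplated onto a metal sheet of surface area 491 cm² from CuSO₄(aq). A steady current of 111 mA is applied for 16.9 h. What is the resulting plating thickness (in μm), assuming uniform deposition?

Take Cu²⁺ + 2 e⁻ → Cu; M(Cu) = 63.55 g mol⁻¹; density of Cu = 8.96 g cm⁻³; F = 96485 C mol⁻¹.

5.06 μm

Q = I·t = 0.1110 × 60840 = 6753 C; n(e⁻) = 0.06999 mol.
n(Cu) = n(e⁻)/2 = 0.03500 mol, so m = 0.03500 × 63.55 = 2.224 g.
Volume = m/ρ = 2.224 / 8.96 = 0.2482 cm³.
Thickness = V/A = 0.2482 / 491 = 5.06 × 10⁻⁴ cm = 5.06 μm.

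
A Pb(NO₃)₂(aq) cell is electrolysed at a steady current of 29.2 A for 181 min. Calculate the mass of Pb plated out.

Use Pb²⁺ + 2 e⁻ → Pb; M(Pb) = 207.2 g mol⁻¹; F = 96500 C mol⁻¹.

340 g

Q = I·t = 29.20 A × 10860 s = 317100 C.
n(e⁻) = Q/F = 317100 / 96500 = 3.286 mol.
Pb²⁺ + 2 e⁻ → Pb, so n(Pb) = n(e⁻)/2 = 1.643 mol.
m = n·M = 1.643 × 207.2 = 340 g.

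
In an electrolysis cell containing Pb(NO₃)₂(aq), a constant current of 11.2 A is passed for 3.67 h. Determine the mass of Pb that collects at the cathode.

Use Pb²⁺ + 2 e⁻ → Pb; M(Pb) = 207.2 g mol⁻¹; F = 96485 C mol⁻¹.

159 g

Q = I·t = 11.20 A × 13212 s = 148000 C.
n(e⁻) = Q/F = 148000 / 96485 = 1.534 mol.
Pb²⁺ + 2 e⁻ → Pb, so n(Pb) = n(e⁻)/2 = 0.7668 mol.
m = n·M = 0.7668 × 207.2 = 159 g.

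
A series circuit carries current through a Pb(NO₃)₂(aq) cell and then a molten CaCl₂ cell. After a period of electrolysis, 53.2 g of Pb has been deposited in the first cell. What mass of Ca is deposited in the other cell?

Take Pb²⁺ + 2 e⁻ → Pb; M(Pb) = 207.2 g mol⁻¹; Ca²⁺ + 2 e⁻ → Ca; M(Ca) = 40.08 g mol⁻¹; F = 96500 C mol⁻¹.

n(Pb) = 53.2 / 207.2 = 0.2568 mol.
Since Pb²⁺ + 2 e⁻ → Pb, n(e⁻) passed = 2 × 0.2568 = 0.5135 mol.
Cells in series carry the same charge, so the same 0.5135 mol of electrons passes through cell 2.
Ca²⁺ + 2 e⁻ → Ca, so n(Ca) = 0.5135 / 2 = 0.2568 mol.
m(Ca) = 0.2568 × 40.08 = 10.3 g.

10.3 g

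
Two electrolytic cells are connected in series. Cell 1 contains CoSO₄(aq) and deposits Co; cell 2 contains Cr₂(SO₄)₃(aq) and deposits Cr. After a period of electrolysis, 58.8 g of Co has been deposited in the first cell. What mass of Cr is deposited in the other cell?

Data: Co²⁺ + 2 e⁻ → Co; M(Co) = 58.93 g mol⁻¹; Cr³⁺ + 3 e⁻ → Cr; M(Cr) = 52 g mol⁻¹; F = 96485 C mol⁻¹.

n(Co) = 58.8 / 58.93 = 0.9978 mol.
Since Co²⁺ + 2 e⁻ → Co, n(e⁻) passed = 2 × 0.9978 = 1.996 mol.
Cells in series carry the same charge, so the same 1.996 mol of electrons passes through cell 2.
Cr³⁺ + 3 e⁻ → Cr, so n(Cr) = 1.996 / 3 = 0.6652 mol.
m(Cr) = 0.6652 × 52 = 34.6 g.

34.6 g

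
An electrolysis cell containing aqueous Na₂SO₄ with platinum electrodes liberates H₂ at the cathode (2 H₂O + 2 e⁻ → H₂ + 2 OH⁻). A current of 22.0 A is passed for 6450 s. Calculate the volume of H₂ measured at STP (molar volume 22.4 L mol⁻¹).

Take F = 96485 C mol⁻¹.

16.5 L

Q = I·t = 22.00 A × 6450.0 s = 141900 C.
n(e⁻) = Q/F = 141900 / 96485 = 1.471 mol.
2 electrons are transferred per H₂ molecule, so n(H₂) = 1.471 / 2 = 0.7353 mol.
V = n × V_m = 0.7353 × 22.4 = 16.5 L.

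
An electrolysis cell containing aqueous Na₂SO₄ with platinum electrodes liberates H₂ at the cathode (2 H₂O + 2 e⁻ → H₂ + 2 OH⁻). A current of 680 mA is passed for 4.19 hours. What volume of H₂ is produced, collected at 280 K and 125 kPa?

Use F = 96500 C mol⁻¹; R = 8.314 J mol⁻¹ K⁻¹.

Q = I·t = 0.6800 A × 15084 s = 10260 C.
n(e⁻) = Q/F = 10260 / 96500 = 0.1063 mol.
2 electrons are transferred per H₂ molecule, so n(H₂) = 0.1063 / 2 = 0.05315 mol.
V = nRT/P = (0.05315 × 8.314 × 280) / (125 × 10³ Pa) = 9.90 × 10⁻⁴ m³ = 0.990 L.

0.990 L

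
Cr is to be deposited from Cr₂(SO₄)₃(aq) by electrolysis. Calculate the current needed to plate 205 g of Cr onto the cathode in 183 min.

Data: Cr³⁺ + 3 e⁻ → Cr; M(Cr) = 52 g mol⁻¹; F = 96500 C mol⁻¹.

104 A

n(Cr) = 205 / 52 = 3.942 mol.
n(e⁻) = 3 × 3.942 = 11.83 mol.
Q = n(e⁻)·F = 11.83 × 96500 = 1141000 C.
I = Q/t = 1141000 / 10980 s = 104 A.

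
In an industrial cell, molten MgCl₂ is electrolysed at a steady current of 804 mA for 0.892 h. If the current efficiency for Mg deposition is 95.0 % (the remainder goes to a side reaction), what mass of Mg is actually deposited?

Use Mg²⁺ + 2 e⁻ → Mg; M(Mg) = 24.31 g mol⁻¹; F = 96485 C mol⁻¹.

Q = I·t = 0.8040 × 3211.2 = 2582 C.
n(e⁻) = 2582/96485 = 0.02676 mol; theoretically n(Mg) = 0.02676/2 = 0.01338 mol, m_theo = 0.3253 g.
At 95.0 % efficiency, m_actual = 0.950 × 0.3253 = 0.309 g.

0.309 g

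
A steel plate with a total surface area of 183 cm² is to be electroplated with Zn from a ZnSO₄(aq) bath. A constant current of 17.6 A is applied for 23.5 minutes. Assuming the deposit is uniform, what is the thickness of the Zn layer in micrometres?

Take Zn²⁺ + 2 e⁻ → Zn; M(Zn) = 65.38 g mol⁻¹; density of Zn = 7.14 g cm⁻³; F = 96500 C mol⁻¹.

Q = I·t = 17.60 × 1410.0 = 24820 C; n(e⁻) = 0.2572 mol.
n(Zn) = n(e⁻)/2 = 0.1286 mol, so m = 0.1286 × 65.38 = 8.407 g.
Volume = m/ρ = 8.407 / 7.14 = 1.177 cm³.
Thickness = V/A = 1.177 / 183 = 0.00643 cm = 64.3 μm.

64.3 μm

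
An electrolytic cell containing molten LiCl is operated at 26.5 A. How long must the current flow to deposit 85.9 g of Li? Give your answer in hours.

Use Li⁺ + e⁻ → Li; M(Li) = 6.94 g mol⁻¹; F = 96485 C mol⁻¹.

12.5 h

n(Li) = m/M = 85.9 / 6.94 = 12.38 mol.
Each Li atom requires 1 electron, so n(e⁻) = 1 × 12.38 = 12.38 mol.
Q = n(e⁻)·F = 12.38 × 96485 = 1194000 C.
t = Q/I = 1194000 / 26.50 A = 45070 s = 12.5 h.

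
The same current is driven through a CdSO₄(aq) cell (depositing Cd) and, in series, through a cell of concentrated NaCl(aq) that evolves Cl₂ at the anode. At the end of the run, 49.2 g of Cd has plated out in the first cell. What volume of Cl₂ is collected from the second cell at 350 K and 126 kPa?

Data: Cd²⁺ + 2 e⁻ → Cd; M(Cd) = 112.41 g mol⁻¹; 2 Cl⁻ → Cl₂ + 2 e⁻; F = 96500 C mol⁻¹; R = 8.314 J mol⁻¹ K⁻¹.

10.1 L

n(Cd) = 49.2 / 112.41 = 0.4377 mol, so n(e⁻) = 2 × 0.4377 = 0.8754 mol.
The cells are in series, so the same 0.8754 mol of electrons passes through the second cell.
2 Cl⁻ → Cl₂ + 2 e⁻ — 2 mol e⁻ per mol Cl₂, so n(Cl₂) = 0.8754/2 = 0.4377 mol.
V = nRT/P = (0.4377 × 8.314 × 350) / (126 × 10³) = 0.0101 m³ = 10.1 L.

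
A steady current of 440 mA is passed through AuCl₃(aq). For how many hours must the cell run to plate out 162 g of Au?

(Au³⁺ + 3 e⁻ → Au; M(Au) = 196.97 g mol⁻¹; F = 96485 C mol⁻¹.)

150 h

n(Au) = m/M = 162 / 196.97 = 0.8225 mol.
Each Au atom requires 3 electrons, so n(e⁻) = 3 × 0.8225 = 2.467 mol.
Q = n(e⁻)·F = 2.467 × 96485 = 238100 C.
t = Q/I = 238100 / 0.4400 A = 541100 s = 150 h.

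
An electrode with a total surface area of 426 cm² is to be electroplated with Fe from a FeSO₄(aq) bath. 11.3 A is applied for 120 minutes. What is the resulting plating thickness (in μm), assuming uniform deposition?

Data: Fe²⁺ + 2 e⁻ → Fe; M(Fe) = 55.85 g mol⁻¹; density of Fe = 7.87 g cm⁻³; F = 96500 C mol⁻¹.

Q = I·t = 11.30 × 7200.0 = 81360 C; n(e⁻) = 0.8431 mol.
n(Fe) = n(e⁻)/2 = 0.4216 mol, so m = 0.4216 × 55.85 = 23.54 g.
Volume = m/ρ = 23.54 / 7.87 = 2.992 cm³.
Thickness = V/A = 2.992 / 426 = 0.00702 cm = 70.2 μm.

70.2 μm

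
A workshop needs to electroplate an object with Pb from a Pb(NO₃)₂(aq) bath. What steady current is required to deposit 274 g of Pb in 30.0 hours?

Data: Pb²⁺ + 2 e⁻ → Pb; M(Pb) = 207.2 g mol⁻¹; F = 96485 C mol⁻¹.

2.36 A

n(Pb) = 274 / 207.2 = 1.322 mol.
n(e⁻) = 2 × 1.322 = 2.645 mol.
Q = n(e⁻)·F = 2.645 × 96485 = 255200 C.
I = Q/t = 255200 / 108000 s = 2.36 A.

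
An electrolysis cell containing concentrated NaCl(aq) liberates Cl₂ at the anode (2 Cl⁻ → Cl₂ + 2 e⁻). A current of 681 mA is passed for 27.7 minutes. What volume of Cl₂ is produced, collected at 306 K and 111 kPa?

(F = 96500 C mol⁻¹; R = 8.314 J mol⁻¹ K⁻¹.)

0.134 L

Q = I·t = 0.6810 A × 1662.0 s = 1132 C.
n(e⁻) = Q/F = 1132 / 96500 = 0.01173 mol.
2 electrons are transferred per Cl₂ molecule, so n(Cl₂) = 0.01173 / 2 = 0.005864 mol.
V = nRT/P = (0.005864 × 8.314 × 306) / (111 × 10³ Pa) = 1.34 × 10⁻⁴ m³ = 0.134 L.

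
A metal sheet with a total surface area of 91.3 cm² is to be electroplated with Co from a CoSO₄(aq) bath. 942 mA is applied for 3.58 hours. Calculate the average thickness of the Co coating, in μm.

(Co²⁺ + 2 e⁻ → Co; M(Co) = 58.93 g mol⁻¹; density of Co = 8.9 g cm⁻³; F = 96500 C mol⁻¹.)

Q = I·t = 0.9420 × 12888 = 12140 C; n(e⁻) = 0.1258 mol.
n(Co) = n(e⁻)/2 = 0.06290 mol, so m = 0.06290 × 58.93 = 3.707 g.
Volume = m/ρ = 3.707 / 8.9 = 0.4165 cm³.
Thickness = V/A = 0.4165 / 91.3 = 0.00456 cm = 45.6 μm.

45.6 μm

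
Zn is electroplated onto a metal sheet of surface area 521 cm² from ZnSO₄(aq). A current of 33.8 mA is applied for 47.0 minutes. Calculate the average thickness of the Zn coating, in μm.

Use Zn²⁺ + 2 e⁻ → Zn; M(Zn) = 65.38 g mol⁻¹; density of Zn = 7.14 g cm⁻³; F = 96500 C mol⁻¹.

Q = I·t = 0.03380 × 2820.0 = 95.32 C; n(e⁻) = 0.0009877 mol.
n(Zn) = n(e⁻)/2 = 0.0004939 mol, so m = 0.0004939 × 65.38 = 0.03229 g.
Volume = m/ρ = 0.03229 / 7.14 = 0.004522 cm³.
Thickness = V/A = 0.004522 / 521 = 8.68 × 10⁻⁶ cm = 0.0868 μm.

0.0868 μm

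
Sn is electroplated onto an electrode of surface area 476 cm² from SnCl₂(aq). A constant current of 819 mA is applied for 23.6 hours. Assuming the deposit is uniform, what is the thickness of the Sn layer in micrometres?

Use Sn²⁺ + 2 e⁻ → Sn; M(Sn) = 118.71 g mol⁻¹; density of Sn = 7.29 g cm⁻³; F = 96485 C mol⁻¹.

Q = I·t = 0.8190 × 84960 = 69580 C; n(e⁻) = 0.7212 mol.
n(Sn) = n(e⁻)/2 = 0.3606 mol, so m = 0.3606 × 118.71 = 42.81 g.
Volume = m/ρ = 42.81 / 7.29 = 5.872 cm³.
Thickness = V/A = 5.872 / 476 = 0.0123 cm = 123 μm.

123 μm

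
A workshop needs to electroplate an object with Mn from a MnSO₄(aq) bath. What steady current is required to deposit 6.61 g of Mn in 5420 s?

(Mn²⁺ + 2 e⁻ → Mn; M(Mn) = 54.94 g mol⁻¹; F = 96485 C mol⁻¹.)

4.28 A

n(Mn) = 6.61 / 54.94 = 0.1203 mol.
n(e⁻) = 2 × 0.1203 = 0.2406 mol.
Q = n(e⁻)·F = 0.2406 × 96485 = 23220 C.
I = Q/t = 23220 / 5420.0 s = 4.28 A.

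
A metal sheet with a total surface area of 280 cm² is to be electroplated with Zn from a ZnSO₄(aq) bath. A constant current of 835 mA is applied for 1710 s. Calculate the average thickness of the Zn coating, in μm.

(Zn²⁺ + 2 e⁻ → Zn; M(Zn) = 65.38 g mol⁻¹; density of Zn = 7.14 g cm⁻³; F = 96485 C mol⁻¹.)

Q = I·t = 0.8350 × 1710.0 = 1428 C; n(e⁻) = 0.01480 mol.
n(Zn) = n(e⁻)/2 = 0.007399 mol, so m = 0.007399 × 65.38 = 0.4838 g.
Volume = m/ρ = 0.4838 / 7.14 = 0.06775 cm³.
Thickness = V/A = 0.06775 / 280 = 2.42 × 10⁻⁴ cm = 2.42 μm.

2.42 μm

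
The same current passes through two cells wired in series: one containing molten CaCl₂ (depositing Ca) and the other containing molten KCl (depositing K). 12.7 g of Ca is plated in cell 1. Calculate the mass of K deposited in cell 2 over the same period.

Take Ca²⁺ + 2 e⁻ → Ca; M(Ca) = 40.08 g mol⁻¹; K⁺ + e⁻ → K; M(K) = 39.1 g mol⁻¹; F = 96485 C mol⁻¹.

24.8 g

n(Ca) = 12.7 / 40.08 = 0.3169 mol.
Since Ca²⁺ + 2 e⁻ → Ca, n(e⁻) passed = 2 × 0.3169 = 0.6337 mol.
Cells in series carry the same charge, so the same 0.6337 mol of electrons passes through cell 2.
K⁺ + e⁻ → K, so n(K) = 0.6337 / 1 = 0.6337 mol.
m(K) = 0.6337 × 39.1 = 24.8 g.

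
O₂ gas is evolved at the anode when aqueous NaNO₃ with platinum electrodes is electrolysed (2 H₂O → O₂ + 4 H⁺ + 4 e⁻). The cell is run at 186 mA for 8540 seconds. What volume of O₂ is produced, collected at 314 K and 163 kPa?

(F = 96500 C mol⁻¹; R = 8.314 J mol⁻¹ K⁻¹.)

Q = I·t = 0.1860 A × 8540.0 s = 1588 C.
n(e⁻) = Q/F = 1588 / 96500 = 0.01646 mol.
4 electrons are transferred per O₂ molecule, so n(O₂) = 0.01646 / 4 = 0.004115 mol.
V = nRT/P = (0.004115 × 8.314 × 314) / (163 × 10³ Pa) = 6.59 × 10⁻⁵ m³ = 0.0659 L.

0.0659 L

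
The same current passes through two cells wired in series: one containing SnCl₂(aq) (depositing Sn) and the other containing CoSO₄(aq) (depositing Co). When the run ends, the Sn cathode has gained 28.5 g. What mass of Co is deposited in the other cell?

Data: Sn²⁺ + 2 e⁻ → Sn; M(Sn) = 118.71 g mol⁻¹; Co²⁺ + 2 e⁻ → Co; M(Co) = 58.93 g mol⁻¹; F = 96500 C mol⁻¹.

14.1 g

n(Sn) = 28.5 / 118.71 = 0.2401 mol.
Since Sn²⁺ + 2 e⁻ → Sn, n(e⁻) passed = 2 × 0.2401 = 0.4802 mol.
Cells in series carry the same charge, so the same 0.4802 mol of electrons passes through cell 2.
Co²⁺ + 2 e⁻ → Co, so n(Co) = 0.4802 / 2 = 0.2401 mol.
m(Co) = 0.2401 × 58.93 = 14.1 g.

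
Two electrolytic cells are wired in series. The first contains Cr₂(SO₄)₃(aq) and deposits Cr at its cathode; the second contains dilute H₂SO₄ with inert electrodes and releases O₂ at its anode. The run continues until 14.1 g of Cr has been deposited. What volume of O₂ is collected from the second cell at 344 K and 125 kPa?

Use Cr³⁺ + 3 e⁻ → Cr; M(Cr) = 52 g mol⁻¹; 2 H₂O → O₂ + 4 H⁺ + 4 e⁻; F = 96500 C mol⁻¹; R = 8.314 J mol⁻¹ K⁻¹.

4.65 L

n(Cr) = 14.1 / 52 = 0.2712 mol, so n(e⁻) = 3 × 0.2712 = 0.8135 mol.
The cells are in series, so the same 0.8135 mol of electrons passes through the second cell.
2 H₂O → O₂ + 4 H⁺ + 4 e⁻ — 4 mol e⁻ per mol O₂, so n(O₂) = 0.8135/4 = 0.2034 mol.
V = nRT/P = (0.2034 × 8.314 × 344) / (125 × 10³) = 0.00465 m³ = 4.65 L.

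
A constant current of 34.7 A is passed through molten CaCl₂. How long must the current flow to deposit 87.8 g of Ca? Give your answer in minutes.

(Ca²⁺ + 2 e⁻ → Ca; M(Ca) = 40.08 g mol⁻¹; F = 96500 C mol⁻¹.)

203 min

n(Ca) = m/M = 87.8 / 40.08 = 2.191 mol.
Each Ca atom requires 2 electrons, so n(e⁻) = 2 × 2.191 = 4.381 mol.
Q = n(e⁻)·F = 4.381 × 96500 = 422800 C.
t = Q/I = 422800 / 34.70 A = 12180 s = 203 min.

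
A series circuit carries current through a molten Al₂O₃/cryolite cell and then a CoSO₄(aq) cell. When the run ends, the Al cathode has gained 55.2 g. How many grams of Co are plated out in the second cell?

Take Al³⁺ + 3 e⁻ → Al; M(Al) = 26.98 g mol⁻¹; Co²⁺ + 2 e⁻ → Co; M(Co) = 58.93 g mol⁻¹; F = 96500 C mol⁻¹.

n(Al) = 55.2 / 26.98 = 2.046 mol.
Since Al³⁺ + 3 e⁻ → Al, n(e⁻) passed = 3 × 2.046 = 6.138 mol.
Cells in series carry the same charge, so the same 6.138 mol of electrons passes through cell 2.
Co²⁺ + 2 e⁻ → Co, so n(Co) = 6.138 / 2 = 3.069 mol.
m(Co) = 3.069 × 58.93 = 181 g.

181 g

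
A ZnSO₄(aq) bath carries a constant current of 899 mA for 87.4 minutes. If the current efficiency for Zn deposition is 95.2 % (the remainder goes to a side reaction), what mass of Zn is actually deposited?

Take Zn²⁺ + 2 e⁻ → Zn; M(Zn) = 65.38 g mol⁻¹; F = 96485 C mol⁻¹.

1.52 g

Q = I·t = 0.8990 × 5244.0 = 4714 C.
n(e⁻) = 4714/96485 = 0.04886 mol; theoretically n(Zn) = 0.04886/2 = 0.02443 mol, m_theo = 1.597 g.
At 95.2 % efficiency, m_actual = 0.952 × 1.597 = 1.52 g.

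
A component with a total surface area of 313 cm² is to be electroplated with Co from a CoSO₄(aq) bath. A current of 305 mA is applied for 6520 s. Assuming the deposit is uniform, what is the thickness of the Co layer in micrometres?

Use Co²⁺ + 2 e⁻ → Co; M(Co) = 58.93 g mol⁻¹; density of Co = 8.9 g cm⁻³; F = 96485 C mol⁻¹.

2.18 μm

Q = I·t = 0.3050 × 6520.0 = 1989 C; n(e⁻) = 0.02061 mol.
n(Co) = n(e⁻)/2 = 0.01031 mol, so m = 0.01031 × 58.93 = 0.6073 g.
Volume = m/ρ = 0.6073 / 8.9 = 0.06823 cm³.
Thickness = V/A = 0.06823 / 313 = 2.18 × 10⁻⁴ cm = 2.18 μm.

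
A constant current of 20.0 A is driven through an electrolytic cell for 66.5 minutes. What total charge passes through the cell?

79800 C

Q = I·t = 20.00 A × 3990.0 s = 79800 C.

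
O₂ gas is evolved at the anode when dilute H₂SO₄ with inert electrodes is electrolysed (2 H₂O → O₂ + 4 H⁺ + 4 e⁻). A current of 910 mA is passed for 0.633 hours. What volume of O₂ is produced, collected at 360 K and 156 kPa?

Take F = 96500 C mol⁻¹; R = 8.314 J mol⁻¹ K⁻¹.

0.103 L

Q = I·t = 0.9100 A × 2278.8 s = 2074 C.
n(e⁻) = Q/F = 2074 / 96500 = 0.02149 mol.
4 electrons are transferred per O₂ molecule, so n(O₂) = 0.02149 / 4 = 0.005372 mol.
V = nRT/P = (0.005372 × 8.314 × 360) / (156 × 10³ Pa) = 1.03 × 10⁻⁴ m³ = 0.103 L.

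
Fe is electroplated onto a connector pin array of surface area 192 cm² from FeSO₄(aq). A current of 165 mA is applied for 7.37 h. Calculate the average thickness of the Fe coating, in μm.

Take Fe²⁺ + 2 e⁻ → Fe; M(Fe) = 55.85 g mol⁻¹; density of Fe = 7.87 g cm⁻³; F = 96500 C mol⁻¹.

Q = I·t = 0.1650 × 26532 = 4378 C; n(e⁻) = 0.04537 mol.
n(Fe) = n(e⁻)/2 = 0.02268 mol, so m = 0.02268 × 55.85 = 1.267 g.
Volume = m/ρ = 1.267 / 7.87 = 0.1610 cm³.
Thickness = V/A = 0.1610 / 192 = 8.38 × 10⁻⁴ cm = 8.38 μm.

8.38 μm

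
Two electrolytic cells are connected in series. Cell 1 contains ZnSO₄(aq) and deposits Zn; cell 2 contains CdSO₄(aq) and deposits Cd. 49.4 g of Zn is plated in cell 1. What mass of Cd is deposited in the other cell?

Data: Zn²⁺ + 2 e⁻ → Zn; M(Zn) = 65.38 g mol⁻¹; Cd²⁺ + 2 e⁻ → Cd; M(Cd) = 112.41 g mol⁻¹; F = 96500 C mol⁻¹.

n(Zn) = 49.4 / 65.38 = 0.7556 mol.
Since Zn²⁺ + 2 e⁻ → Zn, n(e⁻) passed = 2 × 0.7556 = 1.511 mol.
Cells in series carry the same charge, so the same 1.511 mol of electrons passes through cell 2.
Cd²⁺ + 2 e⁻ → Cd, so n(Cd) = 1.511 / 2 = 0.7556 mol.
m(Cd) = 0.7556 × 112.41 = 84.9 g.

84.9 g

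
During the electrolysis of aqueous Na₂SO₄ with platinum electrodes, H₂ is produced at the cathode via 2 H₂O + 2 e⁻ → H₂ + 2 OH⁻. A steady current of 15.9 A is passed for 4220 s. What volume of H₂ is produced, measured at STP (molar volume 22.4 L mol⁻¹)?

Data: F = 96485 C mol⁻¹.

Q = I·t = 15.90 A × 4220.0 s = 67100 C.
n(e⁻) = Q/F = 67100 / 96485 = 0.6954 mol.
2 electrons are transferred per H₂ molecule, so n(H₂) = 0.6954 / 2 = 0.3477 mol.
V = n × V_m = 0.3477 × 22.4 = 7.79 L.

7.79 L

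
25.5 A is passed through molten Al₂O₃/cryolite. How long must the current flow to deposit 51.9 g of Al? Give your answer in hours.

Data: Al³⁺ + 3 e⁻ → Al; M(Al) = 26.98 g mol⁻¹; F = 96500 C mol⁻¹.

n(Al) = m/M = 51.9 / 26.98 = 1.924 mol.
Each Al atom requires 3 electrons, so n(e⁻) = 3 × 1.924 = 5.771 mol.
Q = n(e⁻)·F = 5.771 × 96500 = 556900 C.
t = Q/I = 556900 / 25.50 A = 21840 s = 6.07 h.

6.07 h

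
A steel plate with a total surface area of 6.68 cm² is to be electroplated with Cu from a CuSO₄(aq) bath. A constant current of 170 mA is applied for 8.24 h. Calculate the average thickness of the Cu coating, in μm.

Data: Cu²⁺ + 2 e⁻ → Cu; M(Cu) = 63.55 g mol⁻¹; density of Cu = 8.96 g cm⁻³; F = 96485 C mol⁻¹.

Q = I·t = 0.1700 × 29664 = 5043 C; n(e⁻) = 0.05227 mol.
n(Cu) = n(e⁻)/2 = 0.02613 mol, so m = 0.02613 × 63.55 = 1.661 g.
Volume = m/ρ = 1.661 / 8.96 = 0.1854 cm³.
Thickness = V/A = 0.1854 / 6.68 = 0.0277 cm = 277 μm.

277 μm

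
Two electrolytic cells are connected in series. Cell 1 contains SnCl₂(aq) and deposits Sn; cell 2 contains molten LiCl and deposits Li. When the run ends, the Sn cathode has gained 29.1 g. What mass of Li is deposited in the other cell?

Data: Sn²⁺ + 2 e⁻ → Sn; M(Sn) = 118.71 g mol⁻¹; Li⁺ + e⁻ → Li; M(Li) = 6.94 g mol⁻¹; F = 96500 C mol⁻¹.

n(Sn) = 29.1 / 118.71 = 0.2451 mol.
Since Sn²⁺ + 2 e⁻ → Sn, n(e⁻) passed = 2 × 0.2451 = 0.4903 mol.
Cells in series carry the same charge, so the same 0.4903 mol of electrons passes through cell 2.
Li⁺ + e⁻ → Li, so n(Li) = 0.4903 / 1 = 0.4903 mol.
m(Li) = 0.4903 × 6.94 = 3.40 g.

3.40 g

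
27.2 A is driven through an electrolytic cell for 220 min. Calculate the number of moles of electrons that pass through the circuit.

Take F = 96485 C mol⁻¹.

3.72 mol

Q = I·t = 27.20 A × 13200 s = 359000 C.
n(e⁻) = Q/F = 359000 / 96485 = 3.72 mol.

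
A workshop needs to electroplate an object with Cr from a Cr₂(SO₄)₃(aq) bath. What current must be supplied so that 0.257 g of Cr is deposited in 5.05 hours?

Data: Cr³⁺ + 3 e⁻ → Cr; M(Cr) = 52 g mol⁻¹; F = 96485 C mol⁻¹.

n(Cr) = 0.257 / 52 = 0.004942 mol.
n(e⁻) = 3 × 0.004942 = 0.01483 mol.
Q = n(e⁻)·F = 0.01483 × 96485 = 1431 C.
I = Q/t = 1431 / 18180 s = 0.0787 A.

0.0787 A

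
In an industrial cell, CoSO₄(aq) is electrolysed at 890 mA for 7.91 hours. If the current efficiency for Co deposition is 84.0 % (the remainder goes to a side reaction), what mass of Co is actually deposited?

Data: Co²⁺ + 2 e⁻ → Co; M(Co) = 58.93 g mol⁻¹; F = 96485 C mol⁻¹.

6.50 g

Q = I·t = 0.8900 × 28476 = 25340 C.
n(e⁻) = 25340/96485 = 0.2627 mol; theoretically n(Co) = 0.2627/2 = 0.1313 mol, m_theo = 7.740 g.
At 84.0 % efficiency, m_actual = 0.840 × 7.740 = 6.50 g.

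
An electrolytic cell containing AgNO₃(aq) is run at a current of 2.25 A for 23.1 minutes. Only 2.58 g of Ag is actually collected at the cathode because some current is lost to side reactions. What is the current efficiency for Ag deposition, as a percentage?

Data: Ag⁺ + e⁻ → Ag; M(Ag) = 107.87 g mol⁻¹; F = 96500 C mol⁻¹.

Q = I·t = 2.250 × 1386.0 = 3118 C; n(e⁻) = 3118/96500 = 0.03232 mol.
Theoretical n(Ag) = n(e⁻)/1 = 0.03232 mol, i.e. m_theo = 0.03232 × 107.87 = 3.486 g.
Efficiency = m_actual / m_theo = 2.58 / 3.486 = 74.0 %.

74.0 %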